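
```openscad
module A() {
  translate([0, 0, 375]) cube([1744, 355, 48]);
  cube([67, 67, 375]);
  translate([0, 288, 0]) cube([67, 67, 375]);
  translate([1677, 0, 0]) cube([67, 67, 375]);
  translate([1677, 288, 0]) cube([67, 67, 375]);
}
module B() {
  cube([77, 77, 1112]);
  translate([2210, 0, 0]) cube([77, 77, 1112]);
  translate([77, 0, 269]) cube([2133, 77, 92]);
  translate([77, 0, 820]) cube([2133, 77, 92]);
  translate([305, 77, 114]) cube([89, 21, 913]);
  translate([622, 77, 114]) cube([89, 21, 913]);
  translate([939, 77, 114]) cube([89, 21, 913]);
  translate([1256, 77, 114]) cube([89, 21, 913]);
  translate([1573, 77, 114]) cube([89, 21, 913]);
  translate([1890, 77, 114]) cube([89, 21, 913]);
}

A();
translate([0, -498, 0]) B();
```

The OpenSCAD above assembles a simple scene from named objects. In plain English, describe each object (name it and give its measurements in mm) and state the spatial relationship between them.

A is a bench: a 1744×355 mm seat slab, 48 mm thick, top at z = 423 mm, on four 67×67 mm square legs flush with the seat corners and standing on z = 0.

B is a fence section. Two 77×77 mm posts, 1112 mm tall, stand on the floor with a clear span of 2133 mm between their inner faces. Two horizontal rails of 77×92 mm section span the gap between the posts with their undersides at z = 269 mm and z = 820 mm, flush with the posts' −y face. 6 pickets, each 89 mm wide, 21 mm thick and 913 mm tall, are fixed to the +y face of the rails with their bottoms at z = 114 mm, evenly spaced across the span with equal gaps (rounded down to the nearest mm) at the −x end and between each pair — any rounding remainder accumulates at the +x end.

The fence section is on the floor beside the bench on its −y side.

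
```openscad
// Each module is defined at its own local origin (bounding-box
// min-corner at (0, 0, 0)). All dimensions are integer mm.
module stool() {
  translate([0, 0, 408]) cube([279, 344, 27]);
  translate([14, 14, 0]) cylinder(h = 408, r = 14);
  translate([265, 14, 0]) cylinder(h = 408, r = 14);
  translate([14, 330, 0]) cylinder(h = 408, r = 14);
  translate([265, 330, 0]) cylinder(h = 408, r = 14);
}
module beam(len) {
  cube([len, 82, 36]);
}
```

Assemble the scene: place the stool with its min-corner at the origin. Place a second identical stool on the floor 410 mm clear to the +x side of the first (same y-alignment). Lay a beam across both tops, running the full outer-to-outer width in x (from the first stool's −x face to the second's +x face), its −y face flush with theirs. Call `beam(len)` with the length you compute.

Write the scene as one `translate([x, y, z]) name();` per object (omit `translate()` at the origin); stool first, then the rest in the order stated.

stool();
translate([689, 0, 0]) stool();
translate([0, 0, 435]) beam(968);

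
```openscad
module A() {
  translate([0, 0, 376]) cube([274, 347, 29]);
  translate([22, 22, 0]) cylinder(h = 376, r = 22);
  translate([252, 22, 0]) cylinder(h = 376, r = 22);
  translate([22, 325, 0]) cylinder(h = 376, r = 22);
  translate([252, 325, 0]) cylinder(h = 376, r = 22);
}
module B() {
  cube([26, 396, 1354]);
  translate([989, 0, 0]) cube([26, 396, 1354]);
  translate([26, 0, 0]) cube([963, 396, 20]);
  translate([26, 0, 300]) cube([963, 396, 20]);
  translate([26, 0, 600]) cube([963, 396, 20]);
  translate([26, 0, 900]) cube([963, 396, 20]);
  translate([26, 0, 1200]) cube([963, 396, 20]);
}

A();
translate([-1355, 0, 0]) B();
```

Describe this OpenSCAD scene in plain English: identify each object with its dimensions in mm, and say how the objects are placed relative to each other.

A is a four-legged stool. The seat is 274×347 mm, 29 mm thick, top at z = 405 mm. It stands on four round legs, each 44 mm in diameter, from z = 0 to the seat underside, each leg's axis is inset half a diameter from the nearest pair of seat edges (so the leg's bounding box is flush with the corner).

B is a bookshelf 1015 mm wide overall, 396 mm deep and 1354 mm tall. The two sides are 26 mm thick vertical panels. 5 horizontal shelves of 20 mm thickness span between the inner faces of the sides; the lowest shelf sits on the floor and shelves are stacked with a clear vertical gap of 280 mm between each pair.

The bookshelf is on the floor beside the stool on its −x side.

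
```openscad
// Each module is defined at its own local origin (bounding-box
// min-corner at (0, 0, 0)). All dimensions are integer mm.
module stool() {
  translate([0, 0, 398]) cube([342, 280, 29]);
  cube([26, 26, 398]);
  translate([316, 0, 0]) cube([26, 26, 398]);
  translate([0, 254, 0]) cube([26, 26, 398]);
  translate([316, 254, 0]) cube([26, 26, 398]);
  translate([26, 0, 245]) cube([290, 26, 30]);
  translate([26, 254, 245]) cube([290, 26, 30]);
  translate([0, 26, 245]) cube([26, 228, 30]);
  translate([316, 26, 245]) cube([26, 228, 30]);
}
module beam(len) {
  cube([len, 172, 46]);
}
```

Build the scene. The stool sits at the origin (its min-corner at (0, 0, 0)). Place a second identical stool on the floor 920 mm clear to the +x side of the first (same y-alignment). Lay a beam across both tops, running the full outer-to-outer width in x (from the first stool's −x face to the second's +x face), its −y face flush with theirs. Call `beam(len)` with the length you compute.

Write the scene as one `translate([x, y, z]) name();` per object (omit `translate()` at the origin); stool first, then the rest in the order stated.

stool();
translate([1262, 0, 0]) stool();
translate([0, 0, 427]) beam(1604);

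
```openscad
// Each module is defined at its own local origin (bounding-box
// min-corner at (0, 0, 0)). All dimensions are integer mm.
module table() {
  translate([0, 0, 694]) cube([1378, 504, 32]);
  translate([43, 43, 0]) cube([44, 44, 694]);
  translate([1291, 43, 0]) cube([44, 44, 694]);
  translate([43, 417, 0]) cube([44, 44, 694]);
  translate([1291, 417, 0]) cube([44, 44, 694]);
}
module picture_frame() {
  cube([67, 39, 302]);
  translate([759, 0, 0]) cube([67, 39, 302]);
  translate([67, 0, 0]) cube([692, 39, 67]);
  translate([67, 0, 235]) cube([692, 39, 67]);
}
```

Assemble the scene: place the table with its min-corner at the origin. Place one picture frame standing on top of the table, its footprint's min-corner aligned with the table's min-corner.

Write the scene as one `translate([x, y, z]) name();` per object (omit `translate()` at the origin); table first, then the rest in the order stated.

table();
translate([0, 0, 726]) picture_frame();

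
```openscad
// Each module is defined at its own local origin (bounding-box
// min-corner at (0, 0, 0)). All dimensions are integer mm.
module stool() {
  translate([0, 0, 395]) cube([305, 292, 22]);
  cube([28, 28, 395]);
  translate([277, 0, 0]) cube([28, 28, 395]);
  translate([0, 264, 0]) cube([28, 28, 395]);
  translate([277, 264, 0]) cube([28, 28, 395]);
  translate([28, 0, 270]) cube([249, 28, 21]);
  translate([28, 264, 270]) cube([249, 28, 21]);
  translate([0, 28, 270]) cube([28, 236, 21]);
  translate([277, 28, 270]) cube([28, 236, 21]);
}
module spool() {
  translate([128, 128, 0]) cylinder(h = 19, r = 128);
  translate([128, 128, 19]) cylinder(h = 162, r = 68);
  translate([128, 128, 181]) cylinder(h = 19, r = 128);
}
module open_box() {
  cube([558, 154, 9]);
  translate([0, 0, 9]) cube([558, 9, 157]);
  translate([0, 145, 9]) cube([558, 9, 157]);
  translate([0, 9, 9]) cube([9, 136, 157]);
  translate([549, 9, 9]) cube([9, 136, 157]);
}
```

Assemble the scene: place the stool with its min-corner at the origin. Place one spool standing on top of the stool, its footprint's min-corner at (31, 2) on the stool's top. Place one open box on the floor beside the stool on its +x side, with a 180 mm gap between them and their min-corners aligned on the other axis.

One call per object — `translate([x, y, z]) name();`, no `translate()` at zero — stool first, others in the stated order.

stool();
translate([31, 2, 417]) spool();
translate([485, 0, 0]) open_box();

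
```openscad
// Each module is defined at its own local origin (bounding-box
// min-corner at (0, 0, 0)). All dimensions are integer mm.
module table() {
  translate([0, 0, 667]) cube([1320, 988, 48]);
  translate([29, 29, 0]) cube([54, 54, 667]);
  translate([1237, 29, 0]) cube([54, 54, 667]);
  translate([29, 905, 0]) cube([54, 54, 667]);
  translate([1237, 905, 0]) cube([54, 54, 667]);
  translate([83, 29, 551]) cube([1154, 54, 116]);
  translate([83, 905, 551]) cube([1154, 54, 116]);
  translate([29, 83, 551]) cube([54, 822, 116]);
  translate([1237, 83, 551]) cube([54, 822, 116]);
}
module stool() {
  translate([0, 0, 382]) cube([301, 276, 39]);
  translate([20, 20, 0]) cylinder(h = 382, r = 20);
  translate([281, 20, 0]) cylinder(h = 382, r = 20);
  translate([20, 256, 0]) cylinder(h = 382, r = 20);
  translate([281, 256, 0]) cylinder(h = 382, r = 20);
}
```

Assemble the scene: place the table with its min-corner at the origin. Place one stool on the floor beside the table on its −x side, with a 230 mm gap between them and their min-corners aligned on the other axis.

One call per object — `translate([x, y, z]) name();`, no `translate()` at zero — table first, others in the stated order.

table();
translate([-531, 0, 0]) stool();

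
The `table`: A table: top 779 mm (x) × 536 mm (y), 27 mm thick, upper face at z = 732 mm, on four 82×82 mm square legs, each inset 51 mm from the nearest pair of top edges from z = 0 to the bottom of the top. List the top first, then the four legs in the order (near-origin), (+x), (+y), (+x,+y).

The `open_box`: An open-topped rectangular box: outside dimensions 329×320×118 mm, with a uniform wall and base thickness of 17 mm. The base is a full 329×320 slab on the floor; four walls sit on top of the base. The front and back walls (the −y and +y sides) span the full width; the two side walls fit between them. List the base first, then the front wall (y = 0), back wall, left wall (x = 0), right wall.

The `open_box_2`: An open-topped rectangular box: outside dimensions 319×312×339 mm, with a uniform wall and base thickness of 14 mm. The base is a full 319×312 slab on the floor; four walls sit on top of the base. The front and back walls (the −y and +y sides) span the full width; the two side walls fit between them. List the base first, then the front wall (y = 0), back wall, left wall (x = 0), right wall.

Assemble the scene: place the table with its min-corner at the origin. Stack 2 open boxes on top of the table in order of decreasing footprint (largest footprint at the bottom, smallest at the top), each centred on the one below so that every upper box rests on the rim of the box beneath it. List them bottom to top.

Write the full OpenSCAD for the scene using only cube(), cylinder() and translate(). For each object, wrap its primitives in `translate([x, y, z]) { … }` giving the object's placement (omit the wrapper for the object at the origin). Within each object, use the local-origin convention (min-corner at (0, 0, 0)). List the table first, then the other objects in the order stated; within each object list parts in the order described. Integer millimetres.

translate([0, 0, 705]) cube([779, 536, 27]);
translate([51, 51, 0]) cube([82, 82, 705]);
translate([646, 51, 0]) cube([82, 82, 705]);
translate([51, 403, 0]) cube([82, 82, 705]);
translate([646, 403, 0]) cube([82, 82, 705]);
translate([225, 108, 732]) {
  cube([329, 320, 17]);
  translate([0, 0, 17]) cube([329, 17, 101]);
  translate([0, 303, 17]) cube([329, 17, 101]);
  translate([0, 17, 17]) cube([17, 286, 101]);
  translate([312, 17, 17]) cube([17, 286, 101]);
}
translate([230, 112, 850]) {
  cube([319, 312, 14]);
  translate([0, 0, 14]) cube([319, 14, 325]);
  translate([0, 298, 14]) cube([319, 14, 325]);
  translate([0, 14, 14]) cube([14, 284, 325]);
  translate([305, 14, 14]) cube([14, 284, 325]);
}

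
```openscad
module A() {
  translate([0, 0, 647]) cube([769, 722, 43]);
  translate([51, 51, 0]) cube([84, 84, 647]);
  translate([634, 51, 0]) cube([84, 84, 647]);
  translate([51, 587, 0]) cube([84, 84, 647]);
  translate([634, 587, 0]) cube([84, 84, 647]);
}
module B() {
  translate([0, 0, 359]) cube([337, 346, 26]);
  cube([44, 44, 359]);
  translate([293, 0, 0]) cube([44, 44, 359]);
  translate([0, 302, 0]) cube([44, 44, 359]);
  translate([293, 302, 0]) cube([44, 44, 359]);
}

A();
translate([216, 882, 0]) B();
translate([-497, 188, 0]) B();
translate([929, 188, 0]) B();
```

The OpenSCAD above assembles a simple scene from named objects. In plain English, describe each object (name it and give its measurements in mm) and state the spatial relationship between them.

A is a table with a 769×722 mm rectangular top, 43 mm thick, top surface at z = 690 mm, supported by four 84×84 mm square legs, each inset 51 mm from the nearest pair of top edges, running from the floor.

B is a simple wooden stool: a rectangular seat 337 mm (x) by 346 mm (y), 26 mm thick, top face at z = 385 mm, on four square legs, each 44×44 mm in cross-section. The legs rest on z = 0, each flush with a corner of the seat.

Three stools sit around the table at the +y, −x, +x sides.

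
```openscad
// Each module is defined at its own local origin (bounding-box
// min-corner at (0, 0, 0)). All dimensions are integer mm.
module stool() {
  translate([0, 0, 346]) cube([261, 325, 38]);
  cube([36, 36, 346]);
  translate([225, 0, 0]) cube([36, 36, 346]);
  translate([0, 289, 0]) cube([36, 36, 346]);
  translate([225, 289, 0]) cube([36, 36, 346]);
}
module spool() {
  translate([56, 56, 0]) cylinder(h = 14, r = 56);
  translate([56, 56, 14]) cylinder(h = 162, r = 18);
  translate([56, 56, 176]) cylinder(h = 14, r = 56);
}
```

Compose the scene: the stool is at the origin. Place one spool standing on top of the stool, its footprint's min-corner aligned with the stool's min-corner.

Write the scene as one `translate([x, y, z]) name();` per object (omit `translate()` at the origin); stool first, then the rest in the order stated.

stool();
translate([0, 0, 384]) spool();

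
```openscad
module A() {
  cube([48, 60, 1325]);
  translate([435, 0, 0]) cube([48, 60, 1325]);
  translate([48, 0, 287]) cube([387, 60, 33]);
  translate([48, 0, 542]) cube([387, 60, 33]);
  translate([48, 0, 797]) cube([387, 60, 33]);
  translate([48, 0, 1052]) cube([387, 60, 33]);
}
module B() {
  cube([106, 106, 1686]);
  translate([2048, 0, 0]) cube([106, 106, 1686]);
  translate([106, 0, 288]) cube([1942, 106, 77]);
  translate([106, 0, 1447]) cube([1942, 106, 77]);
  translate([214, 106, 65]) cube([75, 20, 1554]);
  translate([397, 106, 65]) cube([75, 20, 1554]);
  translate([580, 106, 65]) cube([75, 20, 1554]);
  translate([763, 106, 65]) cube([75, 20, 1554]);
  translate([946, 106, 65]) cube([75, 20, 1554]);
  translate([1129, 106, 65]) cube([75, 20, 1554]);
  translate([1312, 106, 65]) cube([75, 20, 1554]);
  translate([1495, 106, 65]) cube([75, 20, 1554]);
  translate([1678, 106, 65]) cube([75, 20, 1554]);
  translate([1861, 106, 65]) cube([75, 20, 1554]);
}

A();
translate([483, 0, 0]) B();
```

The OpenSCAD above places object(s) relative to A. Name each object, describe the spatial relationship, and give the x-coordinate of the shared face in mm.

The ladder's +x face and the fence section's −x face are both at x = 483 mm.

A is a ladder. B is a fence section. The fence section is against the ladder's +x side, with their −y faces flush. The x-coordinate of the shared face is 483 mm.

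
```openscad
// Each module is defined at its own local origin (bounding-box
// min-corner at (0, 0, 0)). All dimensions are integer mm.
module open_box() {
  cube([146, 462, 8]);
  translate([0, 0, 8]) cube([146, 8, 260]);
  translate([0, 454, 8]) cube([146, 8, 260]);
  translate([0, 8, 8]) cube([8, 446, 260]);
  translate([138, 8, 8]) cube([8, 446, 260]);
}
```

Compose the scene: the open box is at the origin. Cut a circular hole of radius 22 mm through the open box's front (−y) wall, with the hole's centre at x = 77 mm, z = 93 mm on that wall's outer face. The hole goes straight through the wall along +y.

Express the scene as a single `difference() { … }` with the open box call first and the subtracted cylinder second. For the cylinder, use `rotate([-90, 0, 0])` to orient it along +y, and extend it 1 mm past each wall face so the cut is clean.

difference() {
  open_box();
  translate([77, -1, 93]) rotate([-90, 0, 0]) cylinder(h = 10, r = 22);
}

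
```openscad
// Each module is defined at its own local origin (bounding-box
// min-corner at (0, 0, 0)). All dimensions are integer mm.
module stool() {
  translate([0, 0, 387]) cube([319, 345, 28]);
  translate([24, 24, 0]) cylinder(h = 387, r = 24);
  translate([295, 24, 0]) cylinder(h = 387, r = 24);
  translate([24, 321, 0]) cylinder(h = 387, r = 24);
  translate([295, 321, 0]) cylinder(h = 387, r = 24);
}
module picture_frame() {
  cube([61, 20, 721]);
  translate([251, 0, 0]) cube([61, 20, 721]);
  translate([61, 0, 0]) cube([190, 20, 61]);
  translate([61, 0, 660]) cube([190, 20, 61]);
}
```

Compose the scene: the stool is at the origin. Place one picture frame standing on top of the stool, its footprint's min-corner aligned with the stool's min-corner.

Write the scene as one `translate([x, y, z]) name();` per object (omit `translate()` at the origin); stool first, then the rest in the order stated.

stool();
translate([0, 0, 415]) picture_frame();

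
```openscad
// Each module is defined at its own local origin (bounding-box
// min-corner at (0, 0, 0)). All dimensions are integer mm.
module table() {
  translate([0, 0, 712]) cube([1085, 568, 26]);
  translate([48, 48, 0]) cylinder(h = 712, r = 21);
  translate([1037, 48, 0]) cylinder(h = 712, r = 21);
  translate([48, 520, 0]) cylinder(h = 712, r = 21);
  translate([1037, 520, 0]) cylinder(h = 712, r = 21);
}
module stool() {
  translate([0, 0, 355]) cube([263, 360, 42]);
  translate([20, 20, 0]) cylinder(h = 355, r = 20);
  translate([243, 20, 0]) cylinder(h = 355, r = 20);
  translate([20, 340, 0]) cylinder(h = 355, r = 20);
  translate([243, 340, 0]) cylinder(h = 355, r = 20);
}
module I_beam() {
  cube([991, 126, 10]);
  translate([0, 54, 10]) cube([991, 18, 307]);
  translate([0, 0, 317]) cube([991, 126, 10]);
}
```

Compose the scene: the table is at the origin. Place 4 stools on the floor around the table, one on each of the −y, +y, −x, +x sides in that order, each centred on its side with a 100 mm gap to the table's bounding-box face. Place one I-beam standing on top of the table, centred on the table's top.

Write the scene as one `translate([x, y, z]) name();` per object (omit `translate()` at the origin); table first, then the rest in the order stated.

table();
translate([411, -460, 0]) stool();
translate([411, 668, 0]) stool();
translate([-363, 104, 0]) stool();
translate([1185, 104, 0]) stool();
translate([47, 221, 738]) I_beam();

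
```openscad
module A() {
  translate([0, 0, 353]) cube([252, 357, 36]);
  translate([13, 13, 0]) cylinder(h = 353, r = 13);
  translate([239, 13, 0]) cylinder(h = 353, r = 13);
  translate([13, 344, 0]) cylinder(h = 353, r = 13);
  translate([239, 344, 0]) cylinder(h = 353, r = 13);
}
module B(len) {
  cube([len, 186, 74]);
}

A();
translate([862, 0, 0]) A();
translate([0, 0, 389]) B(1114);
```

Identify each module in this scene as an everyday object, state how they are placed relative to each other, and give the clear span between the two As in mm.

Second stool starts at x = 862; first ends at x = 252; clear span = 862 − 252 = 610 mm.

A is a stool. B is a beam. A beam spans the tops of two stools. The clear span between the two stools is 610 mm.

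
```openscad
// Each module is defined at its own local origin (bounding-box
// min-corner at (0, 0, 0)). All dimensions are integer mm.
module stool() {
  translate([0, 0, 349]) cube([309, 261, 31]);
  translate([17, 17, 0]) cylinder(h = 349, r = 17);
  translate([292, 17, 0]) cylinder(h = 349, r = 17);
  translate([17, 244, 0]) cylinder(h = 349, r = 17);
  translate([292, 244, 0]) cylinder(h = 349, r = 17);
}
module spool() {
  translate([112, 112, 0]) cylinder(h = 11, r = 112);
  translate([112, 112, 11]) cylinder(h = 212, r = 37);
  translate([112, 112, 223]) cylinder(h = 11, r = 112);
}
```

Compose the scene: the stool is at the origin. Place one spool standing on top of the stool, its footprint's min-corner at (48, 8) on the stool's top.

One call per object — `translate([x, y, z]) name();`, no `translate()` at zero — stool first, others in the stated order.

stool();
translate([48, 8, 380]) spool();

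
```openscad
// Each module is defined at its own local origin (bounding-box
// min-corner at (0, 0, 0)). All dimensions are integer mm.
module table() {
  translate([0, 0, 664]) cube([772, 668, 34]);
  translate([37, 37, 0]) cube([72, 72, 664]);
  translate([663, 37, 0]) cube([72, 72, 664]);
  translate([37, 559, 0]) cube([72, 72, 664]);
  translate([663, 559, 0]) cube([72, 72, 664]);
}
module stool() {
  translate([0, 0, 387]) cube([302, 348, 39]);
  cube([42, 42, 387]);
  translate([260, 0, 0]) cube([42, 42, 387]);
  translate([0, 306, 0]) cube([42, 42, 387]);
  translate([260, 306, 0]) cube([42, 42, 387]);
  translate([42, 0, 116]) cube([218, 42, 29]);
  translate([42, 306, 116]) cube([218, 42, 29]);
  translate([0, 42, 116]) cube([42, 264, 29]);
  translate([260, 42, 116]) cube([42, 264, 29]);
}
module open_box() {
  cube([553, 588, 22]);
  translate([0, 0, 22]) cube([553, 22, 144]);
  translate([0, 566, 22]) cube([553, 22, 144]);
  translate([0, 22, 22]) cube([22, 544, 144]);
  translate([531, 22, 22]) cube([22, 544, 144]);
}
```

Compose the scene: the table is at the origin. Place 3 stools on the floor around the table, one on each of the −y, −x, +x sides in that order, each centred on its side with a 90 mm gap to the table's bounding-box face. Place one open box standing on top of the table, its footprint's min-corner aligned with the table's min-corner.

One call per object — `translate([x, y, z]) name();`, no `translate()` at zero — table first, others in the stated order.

table();
translate([235, -438, 0]) stool();
translate([-392, 160, 0]) stool();
translate([862, 160, 0]) stool();
translate([0, 0, 698]) open_box();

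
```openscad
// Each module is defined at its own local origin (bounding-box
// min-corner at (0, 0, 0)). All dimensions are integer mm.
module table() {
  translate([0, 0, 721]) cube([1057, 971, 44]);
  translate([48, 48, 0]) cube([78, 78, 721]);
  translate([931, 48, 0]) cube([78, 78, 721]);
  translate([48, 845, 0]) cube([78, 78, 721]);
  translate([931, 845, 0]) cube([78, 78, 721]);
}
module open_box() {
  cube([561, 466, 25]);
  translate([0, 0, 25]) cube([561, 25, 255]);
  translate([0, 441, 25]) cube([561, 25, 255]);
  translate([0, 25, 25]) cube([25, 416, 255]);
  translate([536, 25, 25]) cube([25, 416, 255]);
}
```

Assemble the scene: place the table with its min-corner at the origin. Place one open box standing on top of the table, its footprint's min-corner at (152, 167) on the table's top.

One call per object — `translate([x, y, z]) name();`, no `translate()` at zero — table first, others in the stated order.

table();
translate([152, 167, 765]) open_box();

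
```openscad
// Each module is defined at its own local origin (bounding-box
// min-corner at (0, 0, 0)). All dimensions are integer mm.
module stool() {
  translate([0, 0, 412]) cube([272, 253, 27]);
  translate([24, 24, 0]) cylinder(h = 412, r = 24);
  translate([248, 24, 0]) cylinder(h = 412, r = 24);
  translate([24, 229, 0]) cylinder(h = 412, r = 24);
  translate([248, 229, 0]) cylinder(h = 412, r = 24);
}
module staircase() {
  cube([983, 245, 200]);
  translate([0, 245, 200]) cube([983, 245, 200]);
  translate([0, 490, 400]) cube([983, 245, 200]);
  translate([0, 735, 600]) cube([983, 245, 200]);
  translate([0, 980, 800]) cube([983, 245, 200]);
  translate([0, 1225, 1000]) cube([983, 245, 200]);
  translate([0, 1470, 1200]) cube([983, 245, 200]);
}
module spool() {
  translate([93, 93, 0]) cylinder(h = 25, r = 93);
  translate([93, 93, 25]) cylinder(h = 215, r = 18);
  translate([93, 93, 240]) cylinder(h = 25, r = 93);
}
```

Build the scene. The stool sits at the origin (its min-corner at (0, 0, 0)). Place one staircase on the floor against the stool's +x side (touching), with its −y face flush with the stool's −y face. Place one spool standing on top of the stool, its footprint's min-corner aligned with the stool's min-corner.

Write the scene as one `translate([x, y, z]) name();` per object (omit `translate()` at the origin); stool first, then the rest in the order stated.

stool();
translate([272, 0, 0]) staircase();
translate([0, 0, 439]) spool();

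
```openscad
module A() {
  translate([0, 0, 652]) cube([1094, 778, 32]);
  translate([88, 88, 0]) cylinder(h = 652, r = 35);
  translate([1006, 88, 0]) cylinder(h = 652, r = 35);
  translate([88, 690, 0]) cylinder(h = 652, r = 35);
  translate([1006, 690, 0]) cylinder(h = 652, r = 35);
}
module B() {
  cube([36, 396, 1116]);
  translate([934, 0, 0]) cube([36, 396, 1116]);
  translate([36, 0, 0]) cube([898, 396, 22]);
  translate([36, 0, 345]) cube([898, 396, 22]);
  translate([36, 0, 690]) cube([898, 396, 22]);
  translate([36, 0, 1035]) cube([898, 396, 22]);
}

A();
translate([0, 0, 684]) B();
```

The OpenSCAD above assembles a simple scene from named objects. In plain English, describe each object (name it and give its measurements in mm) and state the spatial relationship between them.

A is a table: top 1094 mm (x) × 778 mm (y), 32 mm thick, upper face at z = 684 mm, on four round legs of 70 mm diameter, each leg's bounding box inset 53 mm from the nearest pair of top edges, running from z = 0 to the bottom of the top.

B is an open bookshelf. Two side panels, each 36 mm thick, 396 mm deep and 1116 mm tall, stand 970 mm apart (outside-to-outside). Between them sit 4 shelves, each 22 mm thick and 396 mm deep, spanning the full gap between the sides. The bottom shelf rests on the floor (its underside at z = 0) and the clear gap between one shelf's top and the next shelf's underside is 323 mm.

The bookshelf is on top of the table.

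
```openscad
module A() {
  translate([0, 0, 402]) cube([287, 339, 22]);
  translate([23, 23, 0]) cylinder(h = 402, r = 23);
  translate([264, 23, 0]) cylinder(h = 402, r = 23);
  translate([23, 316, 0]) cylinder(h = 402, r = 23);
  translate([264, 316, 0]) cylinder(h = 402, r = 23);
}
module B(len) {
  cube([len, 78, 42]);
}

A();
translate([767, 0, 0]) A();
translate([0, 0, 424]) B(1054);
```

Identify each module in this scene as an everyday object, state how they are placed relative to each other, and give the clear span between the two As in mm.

A is a stool. B is a beam. A beam spans the tops of two stools. The clear span between the two stools is 480 mm.

Second stool starts at x = 767; first ends at x = 287; clear span = 767 − 287 = 480 mm.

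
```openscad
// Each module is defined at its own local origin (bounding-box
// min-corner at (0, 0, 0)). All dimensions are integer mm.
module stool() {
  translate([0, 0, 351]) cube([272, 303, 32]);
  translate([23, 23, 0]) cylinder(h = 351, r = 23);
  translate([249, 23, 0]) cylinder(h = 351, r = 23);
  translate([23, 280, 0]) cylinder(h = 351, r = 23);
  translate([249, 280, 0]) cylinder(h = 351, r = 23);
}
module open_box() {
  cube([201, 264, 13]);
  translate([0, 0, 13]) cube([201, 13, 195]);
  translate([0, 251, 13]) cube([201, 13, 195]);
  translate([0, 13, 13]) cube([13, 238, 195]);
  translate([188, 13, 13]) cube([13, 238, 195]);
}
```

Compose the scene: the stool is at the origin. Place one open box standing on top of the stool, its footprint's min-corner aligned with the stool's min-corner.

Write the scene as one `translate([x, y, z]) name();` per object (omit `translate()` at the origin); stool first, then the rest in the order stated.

stool();
translate([0, 0, 383]) open_box();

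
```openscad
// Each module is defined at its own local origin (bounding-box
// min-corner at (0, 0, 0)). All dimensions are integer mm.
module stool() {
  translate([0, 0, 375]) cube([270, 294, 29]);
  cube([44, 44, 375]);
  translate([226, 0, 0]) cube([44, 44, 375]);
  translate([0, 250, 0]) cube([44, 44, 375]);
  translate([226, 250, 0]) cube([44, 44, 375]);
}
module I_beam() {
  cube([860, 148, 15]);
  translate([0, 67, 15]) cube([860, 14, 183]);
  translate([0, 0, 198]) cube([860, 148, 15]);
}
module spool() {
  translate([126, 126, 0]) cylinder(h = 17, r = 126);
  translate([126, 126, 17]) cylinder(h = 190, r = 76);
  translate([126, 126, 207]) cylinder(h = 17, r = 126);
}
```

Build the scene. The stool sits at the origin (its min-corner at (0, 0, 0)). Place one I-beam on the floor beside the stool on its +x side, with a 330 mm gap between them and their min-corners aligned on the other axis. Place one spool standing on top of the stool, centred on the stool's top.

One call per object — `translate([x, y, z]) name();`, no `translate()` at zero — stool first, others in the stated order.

stool();
translate([600, 0, 0]) I_beam();
translate([9, 21, 404]) spool();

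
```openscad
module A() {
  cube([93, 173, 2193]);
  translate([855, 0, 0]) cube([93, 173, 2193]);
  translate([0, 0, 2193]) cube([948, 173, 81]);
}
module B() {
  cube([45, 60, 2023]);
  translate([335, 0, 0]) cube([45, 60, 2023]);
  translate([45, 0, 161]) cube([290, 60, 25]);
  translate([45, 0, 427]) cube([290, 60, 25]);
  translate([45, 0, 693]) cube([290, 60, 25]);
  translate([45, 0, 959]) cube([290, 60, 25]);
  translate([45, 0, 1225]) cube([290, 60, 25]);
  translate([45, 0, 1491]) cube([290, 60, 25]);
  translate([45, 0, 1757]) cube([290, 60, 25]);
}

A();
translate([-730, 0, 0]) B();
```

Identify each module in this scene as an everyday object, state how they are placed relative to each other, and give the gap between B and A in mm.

The ladder's nearest face is 350 mm from the door frame's −x face.

A is a door frame. B is a ladder. The ladder is on the floor beside the door frame on its −x side. The gap between the ladder and the door frame is 350 mm.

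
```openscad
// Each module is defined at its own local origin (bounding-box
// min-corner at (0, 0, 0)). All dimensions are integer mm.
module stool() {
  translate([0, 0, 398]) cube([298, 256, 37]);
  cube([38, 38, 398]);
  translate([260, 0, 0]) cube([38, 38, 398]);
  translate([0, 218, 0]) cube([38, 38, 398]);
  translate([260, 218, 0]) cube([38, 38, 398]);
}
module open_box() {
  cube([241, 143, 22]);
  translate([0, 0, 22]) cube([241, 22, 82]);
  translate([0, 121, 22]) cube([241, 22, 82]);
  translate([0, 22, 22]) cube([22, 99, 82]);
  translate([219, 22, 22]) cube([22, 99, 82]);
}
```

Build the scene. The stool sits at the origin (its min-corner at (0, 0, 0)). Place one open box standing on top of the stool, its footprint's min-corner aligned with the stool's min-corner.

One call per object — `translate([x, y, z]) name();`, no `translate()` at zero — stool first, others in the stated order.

stool();
translate([0, 0, 435]) open_box();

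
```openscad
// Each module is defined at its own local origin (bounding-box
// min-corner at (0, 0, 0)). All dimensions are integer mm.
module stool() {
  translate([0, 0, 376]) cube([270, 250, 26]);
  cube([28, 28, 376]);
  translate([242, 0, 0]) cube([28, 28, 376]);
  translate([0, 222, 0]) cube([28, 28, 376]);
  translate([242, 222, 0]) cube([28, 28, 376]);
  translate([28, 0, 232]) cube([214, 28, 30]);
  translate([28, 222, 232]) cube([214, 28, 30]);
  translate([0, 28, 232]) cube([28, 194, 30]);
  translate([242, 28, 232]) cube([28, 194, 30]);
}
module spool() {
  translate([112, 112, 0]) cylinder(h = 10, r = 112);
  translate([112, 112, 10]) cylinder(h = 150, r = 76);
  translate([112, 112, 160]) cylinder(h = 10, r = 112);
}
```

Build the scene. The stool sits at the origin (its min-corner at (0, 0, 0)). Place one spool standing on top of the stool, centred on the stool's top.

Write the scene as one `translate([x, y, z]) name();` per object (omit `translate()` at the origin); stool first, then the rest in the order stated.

stool();
translate([23, 13, 402]) spool();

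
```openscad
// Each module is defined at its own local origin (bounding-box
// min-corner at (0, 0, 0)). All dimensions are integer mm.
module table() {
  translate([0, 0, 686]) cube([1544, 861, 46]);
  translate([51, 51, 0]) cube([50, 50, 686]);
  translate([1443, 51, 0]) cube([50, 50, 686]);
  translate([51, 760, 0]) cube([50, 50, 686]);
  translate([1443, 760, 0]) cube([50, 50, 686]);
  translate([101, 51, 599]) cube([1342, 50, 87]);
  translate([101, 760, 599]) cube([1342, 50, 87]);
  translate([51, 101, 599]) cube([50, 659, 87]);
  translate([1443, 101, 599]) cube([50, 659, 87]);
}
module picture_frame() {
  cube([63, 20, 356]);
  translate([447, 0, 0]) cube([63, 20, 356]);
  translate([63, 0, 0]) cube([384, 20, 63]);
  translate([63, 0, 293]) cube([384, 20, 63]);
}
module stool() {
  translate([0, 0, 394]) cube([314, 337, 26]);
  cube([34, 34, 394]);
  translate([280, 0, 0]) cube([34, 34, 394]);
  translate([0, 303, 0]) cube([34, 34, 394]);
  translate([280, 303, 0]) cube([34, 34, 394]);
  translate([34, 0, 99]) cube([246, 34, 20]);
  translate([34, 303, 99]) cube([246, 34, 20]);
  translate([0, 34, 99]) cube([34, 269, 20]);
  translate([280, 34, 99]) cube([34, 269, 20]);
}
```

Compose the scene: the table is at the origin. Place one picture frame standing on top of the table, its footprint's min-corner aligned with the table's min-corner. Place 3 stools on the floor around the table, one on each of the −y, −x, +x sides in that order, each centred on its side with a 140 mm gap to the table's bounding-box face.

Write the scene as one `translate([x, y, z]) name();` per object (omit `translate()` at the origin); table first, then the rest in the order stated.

table();
translate([0, 0, 732]) picture_frame();
translate([615, -477, 0]) stool();
translate([-454, 262, 0]) stool();
translate([1684, 262, 0]) stool();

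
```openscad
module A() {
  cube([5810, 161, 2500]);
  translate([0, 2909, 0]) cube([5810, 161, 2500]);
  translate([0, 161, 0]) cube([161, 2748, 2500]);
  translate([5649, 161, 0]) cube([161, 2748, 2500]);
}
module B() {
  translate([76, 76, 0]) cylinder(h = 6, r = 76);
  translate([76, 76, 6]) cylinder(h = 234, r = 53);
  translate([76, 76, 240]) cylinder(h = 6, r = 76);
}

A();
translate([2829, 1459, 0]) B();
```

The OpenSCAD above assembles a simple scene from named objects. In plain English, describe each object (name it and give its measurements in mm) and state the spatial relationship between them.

A is the wall frame of a small rectangular building: four walls, each 2500 mm tall and 161 mm thick, enclosing a footprint 5810 mm (x) by 3070 mm (y) outside-to-outside, with no floor or roof. The front and back walls (the −y and +y sides) span the full width; the two side walls fit between them.

B is a spool: two coaxial disc flanges of radius 76 mm and thickness 6 mm, joined by a core cylinder of radius 53 mm and height 234 mm. The lower flange rests on z = 0 and the three cylinders share a vertical axis.

The spool sits inside the house frame, centred.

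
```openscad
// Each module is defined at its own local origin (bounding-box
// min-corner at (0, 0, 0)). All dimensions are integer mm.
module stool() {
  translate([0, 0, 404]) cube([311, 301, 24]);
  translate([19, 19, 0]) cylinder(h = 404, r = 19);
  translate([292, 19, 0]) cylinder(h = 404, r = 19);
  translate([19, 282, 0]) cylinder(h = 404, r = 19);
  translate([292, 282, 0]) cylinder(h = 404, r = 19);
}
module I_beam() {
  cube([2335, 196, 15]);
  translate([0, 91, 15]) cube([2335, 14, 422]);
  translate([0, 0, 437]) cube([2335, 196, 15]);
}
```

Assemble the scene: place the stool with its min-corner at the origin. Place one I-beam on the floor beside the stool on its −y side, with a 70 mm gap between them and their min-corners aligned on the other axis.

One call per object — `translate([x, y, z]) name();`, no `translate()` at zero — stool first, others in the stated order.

stool();
translate([0, -266, 0]) I_beam();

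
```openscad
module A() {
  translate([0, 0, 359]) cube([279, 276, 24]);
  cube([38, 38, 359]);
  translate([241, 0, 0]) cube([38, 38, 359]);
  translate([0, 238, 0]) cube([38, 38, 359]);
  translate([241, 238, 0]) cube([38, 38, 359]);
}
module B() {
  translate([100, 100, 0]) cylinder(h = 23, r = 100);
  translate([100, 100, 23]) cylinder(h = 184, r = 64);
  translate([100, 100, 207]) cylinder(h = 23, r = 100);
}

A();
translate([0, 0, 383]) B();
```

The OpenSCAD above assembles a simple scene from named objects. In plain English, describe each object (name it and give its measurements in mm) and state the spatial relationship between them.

A is a four-legged stool. The seat is 279×276 mm, 24 mm thick, top at z = 383 mm. It stands on four square legs, each 38×38 mm in cross-section, from z = 0 to the seat underside, each flush with a corner of the seat.

B is a spool: two coaxial disc flanges of radius 100 mm and thickness 23 mm, joined by a core cylinder of radius 64 mm and height 184 mm. The lower flange rests on z = 0 and the three cylinders share a vertical axis.

The spool is on top of the stool.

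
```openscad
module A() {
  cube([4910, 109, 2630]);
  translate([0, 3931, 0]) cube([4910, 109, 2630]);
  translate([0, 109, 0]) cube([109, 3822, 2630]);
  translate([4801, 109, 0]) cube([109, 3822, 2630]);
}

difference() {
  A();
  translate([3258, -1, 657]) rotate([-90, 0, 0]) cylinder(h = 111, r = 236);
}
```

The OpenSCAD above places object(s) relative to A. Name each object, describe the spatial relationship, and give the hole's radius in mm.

The subtracted cylinder has r = 236 mm.

A is a house frame. The house frame has a circular hole through its front wall. The hole's radius is 236 mm.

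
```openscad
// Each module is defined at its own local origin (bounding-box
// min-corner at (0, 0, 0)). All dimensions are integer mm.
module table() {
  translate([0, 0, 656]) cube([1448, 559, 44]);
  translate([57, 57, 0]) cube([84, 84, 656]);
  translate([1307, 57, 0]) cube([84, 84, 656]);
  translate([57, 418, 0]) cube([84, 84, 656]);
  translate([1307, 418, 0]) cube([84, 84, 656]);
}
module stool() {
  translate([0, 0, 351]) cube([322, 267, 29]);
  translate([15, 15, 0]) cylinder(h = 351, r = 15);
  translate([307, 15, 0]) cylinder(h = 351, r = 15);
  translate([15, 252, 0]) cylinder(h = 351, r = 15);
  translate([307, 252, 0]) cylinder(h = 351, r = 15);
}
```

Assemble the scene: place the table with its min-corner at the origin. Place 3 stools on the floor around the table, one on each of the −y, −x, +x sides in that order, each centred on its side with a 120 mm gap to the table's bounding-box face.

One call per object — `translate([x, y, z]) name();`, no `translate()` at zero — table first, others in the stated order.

table();
translate([563, -387, 0]) stool();
translate([-442, 146, 0]) stool();
translate([1568, 146, 0]) stool();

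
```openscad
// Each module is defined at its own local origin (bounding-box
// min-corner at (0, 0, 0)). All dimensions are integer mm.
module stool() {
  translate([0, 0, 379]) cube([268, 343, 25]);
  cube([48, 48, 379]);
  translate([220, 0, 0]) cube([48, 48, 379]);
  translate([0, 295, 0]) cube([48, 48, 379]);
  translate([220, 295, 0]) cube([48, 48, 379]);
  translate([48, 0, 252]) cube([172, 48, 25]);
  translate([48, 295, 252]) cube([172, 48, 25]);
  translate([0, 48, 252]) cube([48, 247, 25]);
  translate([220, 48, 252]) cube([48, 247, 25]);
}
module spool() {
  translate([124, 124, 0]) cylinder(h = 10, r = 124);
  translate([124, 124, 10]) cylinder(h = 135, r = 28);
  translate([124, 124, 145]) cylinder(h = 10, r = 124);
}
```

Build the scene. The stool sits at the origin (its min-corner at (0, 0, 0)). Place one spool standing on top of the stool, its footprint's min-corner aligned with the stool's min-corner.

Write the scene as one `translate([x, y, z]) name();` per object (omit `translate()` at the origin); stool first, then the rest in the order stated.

stool();
translate([0, 0, 404]) spool();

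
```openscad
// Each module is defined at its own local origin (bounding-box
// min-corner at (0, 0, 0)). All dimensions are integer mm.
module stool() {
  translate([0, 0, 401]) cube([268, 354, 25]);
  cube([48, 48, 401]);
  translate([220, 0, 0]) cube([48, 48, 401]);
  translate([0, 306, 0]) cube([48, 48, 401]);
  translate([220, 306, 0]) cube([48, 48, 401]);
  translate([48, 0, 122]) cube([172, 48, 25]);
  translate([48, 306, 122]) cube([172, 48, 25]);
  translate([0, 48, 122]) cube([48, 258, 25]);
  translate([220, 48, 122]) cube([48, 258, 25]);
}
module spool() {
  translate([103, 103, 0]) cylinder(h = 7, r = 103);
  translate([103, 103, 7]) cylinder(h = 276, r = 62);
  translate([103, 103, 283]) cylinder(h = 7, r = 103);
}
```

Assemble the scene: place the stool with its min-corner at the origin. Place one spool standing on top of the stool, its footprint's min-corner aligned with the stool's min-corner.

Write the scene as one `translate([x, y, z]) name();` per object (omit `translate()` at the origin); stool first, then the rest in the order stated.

stool();
translate([0, 0, 426]) spool();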